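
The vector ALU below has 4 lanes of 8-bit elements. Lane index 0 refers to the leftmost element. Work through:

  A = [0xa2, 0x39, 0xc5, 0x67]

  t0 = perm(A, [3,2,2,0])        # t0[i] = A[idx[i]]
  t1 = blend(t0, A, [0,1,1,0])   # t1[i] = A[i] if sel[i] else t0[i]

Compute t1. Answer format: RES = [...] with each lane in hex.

RES = [0x67, 0x39, 0xc5, 0xa2]

  t0: 67 c5 c5 a2
  t1: 67 39 c5 a2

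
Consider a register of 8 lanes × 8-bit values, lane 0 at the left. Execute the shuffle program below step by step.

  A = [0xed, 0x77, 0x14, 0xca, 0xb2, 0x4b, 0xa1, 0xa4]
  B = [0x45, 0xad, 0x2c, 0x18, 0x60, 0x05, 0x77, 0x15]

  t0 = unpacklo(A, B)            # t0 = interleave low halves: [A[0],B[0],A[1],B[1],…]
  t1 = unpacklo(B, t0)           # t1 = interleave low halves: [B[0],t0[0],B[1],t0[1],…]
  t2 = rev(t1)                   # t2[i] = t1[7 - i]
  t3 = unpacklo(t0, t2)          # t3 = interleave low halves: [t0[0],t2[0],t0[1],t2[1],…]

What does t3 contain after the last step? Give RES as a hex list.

  t0: ed 45 77 ad 14 2c ca 18
  t1: 45 ed ad 45 2c 77 18 ad
  t2: ad 18 77 2c 45 ad ed 45
  t3: ed ad 45 18 77 77 ad 2c

RES = [0xed, 0xad, 0x45, 0x18, 0x77, 0x77, 0xad, 0x2c]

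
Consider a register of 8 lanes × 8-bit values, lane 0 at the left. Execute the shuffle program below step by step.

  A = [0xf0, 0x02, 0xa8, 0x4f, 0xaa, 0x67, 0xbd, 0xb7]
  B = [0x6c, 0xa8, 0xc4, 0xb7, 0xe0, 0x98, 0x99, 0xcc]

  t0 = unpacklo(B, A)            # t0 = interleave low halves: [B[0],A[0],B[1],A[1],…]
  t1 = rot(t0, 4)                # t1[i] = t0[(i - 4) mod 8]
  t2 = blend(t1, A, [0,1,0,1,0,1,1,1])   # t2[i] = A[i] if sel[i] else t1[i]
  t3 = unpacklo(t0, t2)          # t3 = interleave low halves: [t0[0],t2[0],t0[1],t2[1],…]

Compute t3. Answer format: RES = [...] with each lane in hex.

RES = [ 0x6c  0xc4  0xf0  0x02  0xa8  0xb7  0x02  0x4f ]

t0 = [0x6c, 0xf0, 0xa8, 0x02, 0xc4, 0xa8, 0xb7, 0x4f]
t1 = [0xc4, 0xa8, 0xb7, 0x4f, 0x6c, 0xf0, 0xa8, 0x02]
t2 = [0xc4, 0x02, 0xb7, 0x4f, 0x6c, 0x67, 0xbd, 0xb7]
t3 = [0x6c, 0xc4, 0xf0, 0x02, 0xa8, 0xb7, 0x02, 0x4f]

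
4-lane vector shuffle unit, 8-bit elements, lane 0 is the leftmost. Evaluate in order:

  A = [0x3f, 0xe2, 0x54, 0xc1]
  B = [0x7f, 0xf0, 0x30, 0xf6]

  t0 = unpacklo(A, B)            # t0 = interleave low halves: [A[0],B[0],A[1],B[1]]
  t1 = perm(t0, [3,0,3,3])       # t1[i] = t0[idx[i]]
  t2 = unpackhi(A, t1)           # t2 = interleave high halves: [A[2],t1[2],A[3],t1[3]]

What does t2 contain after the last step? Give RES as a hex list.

  t0: 3f 7f e2 f0
  t1: f0 3f f0 f0
  t2: 54 f0 c1 f0

RES = [0x54, 0xf0, 0xc1, 0xf0]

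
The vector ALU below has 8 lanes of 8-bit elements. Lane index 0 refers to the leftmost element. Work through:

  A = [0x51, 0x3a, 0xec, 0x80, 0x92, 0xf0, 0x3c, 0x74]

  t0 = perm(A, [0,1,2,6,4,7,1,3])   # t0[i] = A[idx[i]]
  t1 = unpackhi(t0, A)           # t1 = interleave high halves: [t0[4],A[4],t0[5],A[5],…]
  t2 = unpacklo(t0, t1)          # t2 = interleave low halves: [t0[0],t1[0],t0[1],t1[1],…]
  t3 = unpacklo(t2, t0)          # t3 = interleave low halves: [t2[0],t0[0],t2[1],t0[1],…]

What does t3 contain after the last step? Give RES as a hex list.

RES = [0x51, 0x51, 0x92, 0x3a, 0x3a, 0xec, 0x92, 0x3c]

→ t0 |51|3a|ec|3c|92|74|3a|80|
→ t1 |92|92|74|f0|3a|3c|80|74|
→ t2 |51|92|3a|92|ec|74|3c|f0|
→ t3 |51|51|92|3a|3a|ec|92|3c|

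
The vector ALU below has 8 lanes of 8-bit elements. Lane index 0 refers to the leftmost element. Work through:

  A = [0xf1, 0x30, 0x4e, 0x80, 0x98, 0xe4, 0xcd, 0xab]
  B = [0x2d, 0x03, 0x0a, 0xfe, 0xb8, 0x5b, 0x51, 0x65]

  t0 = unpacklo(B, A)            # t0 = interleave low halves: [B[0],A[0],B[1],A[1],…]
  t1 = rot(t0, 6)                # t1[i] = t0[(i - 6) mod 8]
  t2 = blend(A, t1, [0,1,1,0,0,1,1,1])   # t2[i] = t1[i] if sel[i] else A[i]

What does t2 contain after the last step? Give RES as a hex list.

RES = [ 0xf1  0x30  0x0a  0x80  0x98  0x80  0x2d  0xf1 ]

→ t0 |2d|f1|03|30|0a|4e|fe|80|
→ t1 |03|30|0a|4e|fe|80|2d|f1|
→ t2 |f1|30|0a|80|98|80|2d|f1|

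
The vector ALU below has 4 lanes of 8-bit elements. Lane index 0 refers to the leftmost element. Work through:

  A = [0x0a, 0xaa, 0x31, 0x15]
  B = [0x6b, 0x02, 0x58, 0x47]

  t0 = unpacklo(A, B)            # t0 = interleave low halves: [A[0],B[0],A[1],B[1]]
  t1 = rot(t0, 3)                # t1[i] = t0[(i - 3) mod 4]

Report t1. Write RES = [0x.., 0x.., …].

RES = [ 0x6b  0xaa  0x02  0x0a ]

  t0: 0a 6b aa 02
  t1: 6b aa 02 0a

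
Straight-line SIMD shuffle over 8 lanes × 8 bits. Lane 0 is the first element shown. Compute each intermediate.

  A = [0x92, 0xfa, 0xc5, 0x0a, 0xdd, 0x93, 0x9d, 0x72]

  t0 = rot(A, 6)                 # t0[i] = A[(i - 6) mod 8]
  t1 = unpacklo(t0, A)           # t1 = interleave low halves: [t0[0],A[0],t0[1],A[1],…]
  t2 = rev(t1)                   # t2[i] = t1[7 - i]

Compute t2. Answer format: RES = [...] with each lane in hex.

RES = [ 0x0a  0x93  0xc5  0xdd  0xfa  0x0a  0x92  0xc5 ]

t0 = [0xc5, 0x0a, 0xdd, 0x93, 0x9d, 0x72, 0x92, 0xfa]
t1 = [0xc5, 0x92, 0x0a, 0xfa, 0xdd, 0xc5, 0x93, 0x0a]
t2 = [0x0a, 0x93, 0xc5, 0xdd, 0xfa, 0x0a, 0x92, 0xc5]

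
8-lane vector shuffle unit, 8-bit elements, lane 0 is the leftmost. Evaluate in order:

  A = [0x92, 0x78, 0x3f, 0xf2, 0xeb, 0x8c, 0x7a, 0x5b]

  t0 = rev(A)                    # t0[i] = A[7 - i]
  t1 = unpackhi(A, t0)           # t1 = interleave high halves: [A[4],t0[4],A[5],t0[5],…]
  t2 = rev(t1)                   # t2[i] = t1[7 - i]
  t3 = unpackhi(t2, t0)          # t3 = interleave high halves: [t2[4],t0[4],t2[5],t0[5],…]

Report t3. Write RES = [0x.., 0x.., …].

→ t0 |5b|7a|8c|eb|f2|3f|78|92|
→ t1 |eb|f2|8c|3f|7a|78|5b|92|
→ t2 |92|5b|78|7a|3f|8c|f2|eb|
→ t3 |3f|f2|8c|3f|f2|78|eb|92|

RES = [ 0x3f  0xf2  0x8c  0x3f  0xf2  0x78  0xeb  0x92 ]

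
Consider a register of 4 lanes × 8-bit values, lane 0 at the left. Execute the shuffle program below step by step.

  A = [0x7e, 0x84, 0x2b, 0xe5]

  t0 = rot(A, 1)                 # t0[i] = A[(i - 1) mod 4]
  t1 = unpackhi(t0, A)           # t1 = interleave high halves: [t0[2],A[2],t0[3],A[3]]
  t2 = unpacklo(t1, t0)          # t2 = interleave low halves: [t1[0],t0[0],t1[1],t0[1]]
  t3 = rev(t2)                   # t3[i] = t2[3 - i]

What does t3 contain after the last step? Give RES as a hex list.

  t0: e5 7e 84 2b
  t1: 84 2b 2b e5
  t2: 84 e5 2b 7e
  t3: 7e 2b e5 84

RES = [ 0x7e  0x2b  0xe5  0x84 ]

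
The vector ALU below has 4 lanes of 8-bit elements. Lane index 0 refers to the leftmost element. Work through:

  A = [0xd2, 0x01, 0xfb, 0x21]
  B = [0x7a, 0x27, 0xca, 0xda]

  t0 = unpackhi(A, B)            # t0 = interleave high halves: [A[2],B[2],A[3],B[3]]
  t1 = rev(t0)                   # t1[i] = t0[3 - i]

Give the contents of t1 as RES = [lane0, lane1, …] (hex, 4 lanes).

  t0: fb ca 21 da
  t1: da 21 ca fb

RES = [0xda, 0x21, 0xca, 0xfb]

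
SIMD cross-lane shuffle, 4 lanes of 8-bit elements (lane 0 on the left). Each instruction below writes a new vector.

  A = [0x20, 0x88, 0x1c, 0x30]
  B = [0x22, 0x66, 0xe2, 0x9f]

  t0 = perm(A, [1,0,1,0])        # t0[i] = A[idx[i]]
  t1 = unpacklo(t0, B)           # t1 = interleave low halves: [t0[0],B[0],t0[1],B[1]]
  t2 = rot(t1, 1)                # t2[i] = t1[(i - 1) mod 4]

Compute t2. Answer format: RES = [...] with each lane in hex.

t0 = [0x88, 0x20, 0x88, 0x20]
t1 = [0x88, 0x22, 0x20, 0x66]
t2 = [0x66, 0x88, 0x22, 0x20]

RES = [ 0x66  0x88  0x22  0x20 ]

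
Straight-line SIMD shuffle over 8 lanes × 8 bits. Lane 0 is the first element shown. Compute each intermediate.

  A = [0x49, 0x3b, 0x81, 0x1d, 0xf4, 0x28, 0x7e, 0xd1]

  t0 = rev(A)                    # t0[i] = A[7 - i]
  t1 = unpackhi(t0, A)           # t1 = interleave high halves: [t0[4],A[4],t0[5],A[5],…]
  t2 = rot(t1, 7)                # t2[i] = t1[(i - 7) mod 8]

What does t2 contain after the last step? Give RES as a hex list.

RES = [0xf4, 0x81, 0x28, 0x3b, 0x7e, 0x49, 0xd1, 0x1d]

→ t0 |d1|7e|28|f4|1d|81|3b|49|
→ t1 |1d|f4|81|28|3b|7e|49|d1|
→ t2 |f4|81|28|3b|7e|49|d1|1d|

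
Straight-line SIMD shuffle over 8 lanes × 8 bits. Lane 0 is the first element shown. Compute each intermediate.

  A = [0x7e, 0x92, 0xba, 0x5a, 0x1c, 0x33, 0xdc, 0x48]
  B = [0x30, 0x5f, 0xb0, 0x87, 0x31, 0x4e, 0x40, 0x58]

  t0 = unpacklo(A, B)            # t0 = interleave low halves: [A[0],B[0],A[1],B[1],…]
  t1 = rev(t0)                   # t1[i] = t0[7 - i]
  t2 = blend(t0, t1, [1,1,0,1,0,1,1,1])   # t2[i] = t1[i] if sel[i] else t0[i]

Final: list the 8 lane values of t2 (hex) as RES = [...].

RES = [ 0x87  0x5a  0x92  0xba  0xba  0x92  0x30  0x7e ]

  t0: 7e 30 92 5f ba b0 5a 87
  t1: 87 5a b0 ba 5f 92 30 7e
  t2: 87 5a 92 ba ba 92 30 7e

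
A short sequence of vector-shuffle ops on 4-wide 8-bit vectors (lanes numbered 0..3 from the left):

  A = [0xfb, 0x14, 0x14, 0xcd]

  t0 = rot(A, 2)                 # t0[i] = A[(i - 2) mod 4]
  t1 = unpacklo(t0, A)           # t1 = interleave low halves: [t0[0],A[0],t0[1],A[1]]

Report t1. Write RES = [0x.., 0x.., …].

RES = [0x14, 0xfb, 0xcd, 0x14]

→ t0 |14|cd|fb|14|
→ t1 |14|fb|cd|14|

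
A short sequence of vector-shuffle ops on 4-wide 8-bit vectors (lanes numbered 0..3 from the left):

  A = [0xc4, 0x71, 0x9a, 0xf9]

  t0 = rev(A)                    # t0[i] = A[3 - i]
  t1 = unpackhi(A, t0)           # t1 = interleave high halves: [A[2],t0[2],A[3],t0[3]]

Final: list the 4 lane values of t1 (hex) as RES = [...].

→ t0 |f9|9a|71|c4|
→ t1 |9a|71|f9|c4|

RES = [ 0x9a  0x71  0xf9  0xc4 ]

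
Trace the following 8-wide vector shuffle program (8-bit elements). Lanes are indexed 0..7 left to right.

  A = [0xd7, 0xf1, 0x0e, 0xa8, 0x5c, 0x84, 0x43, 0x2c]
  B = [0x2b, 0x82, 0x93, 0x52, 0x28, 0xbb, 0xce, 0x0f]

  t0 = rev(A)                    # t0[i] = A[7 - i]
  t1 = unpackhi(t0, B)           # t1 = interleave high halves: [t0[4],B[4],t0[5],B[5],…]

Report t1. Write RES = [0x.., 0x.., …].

RES = [0xa8, 0x28, 0x0e, 0xbb, 0xf1, 0xce, 0xd7, 0x0f]

t0 = [0x2c, 0x43, 0x84, 0x5c, 0xa8, 0x0e, 0xf1, 0xd7]
t1 = [0xa8, 0x28, 0x0e, 0xbb, 0xf1, 0xce, 0xd7, 0x0f]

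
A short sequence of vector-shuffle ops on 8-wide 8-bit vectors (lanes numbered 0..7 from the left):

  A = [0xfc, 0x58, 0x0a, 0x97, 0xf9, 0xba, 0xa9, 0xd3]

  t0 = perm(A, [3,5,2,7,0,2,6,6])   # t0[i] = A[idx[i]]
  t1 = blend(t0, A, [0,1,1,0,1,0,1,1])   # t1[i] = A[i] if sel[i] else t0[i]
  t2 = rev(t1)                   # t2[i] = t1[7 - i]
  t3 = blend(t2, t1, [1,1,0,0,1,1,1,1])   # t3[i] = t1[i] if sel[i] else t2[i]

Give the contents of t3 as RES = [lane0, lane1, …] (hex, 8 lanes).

  t0: 97 ba 0a d3 fc 0a a9 a9
  t1: 97 58 0a d3 f9 0a a9 d3
  t2: d3 a9 0a f9 d3 0a 58 97
  t3: 97 58 0a f9 f9 0a a9 d3

RES = [0x97, 0x58, 0x0a, 0xf9, 0xf9, 0x0a, 0xa9, 0xd3]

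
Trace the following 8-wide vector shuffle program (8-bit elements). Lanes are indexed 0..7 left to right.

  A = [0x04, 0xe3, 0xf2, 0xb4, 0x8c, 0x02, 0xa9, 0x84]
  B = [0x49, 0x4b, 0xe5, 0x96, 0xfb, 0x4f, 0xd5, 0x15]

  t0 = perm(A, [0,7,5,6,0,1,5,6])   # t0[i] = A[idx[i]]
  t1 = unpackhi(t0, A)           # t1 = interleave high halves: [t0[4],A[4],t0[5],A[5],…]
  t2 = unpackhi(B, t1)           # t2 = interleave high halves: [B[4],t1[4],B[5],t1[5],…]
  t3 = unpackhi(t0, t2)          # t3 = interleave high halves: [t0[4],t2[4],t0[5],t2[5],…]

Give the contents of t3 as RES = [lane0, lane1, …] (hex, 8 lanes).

RES = [0x04, 0xd5, 0xe3, 0xa9, 0x02, 0x15, 0xa9, 0x84]

→ t0 |04|84|02|a9|04|e3|02|a9|
→ t1 |04|8c|e3|02|02|a9|a9|84|
→ t2 |fb|02|4f|a9|d5|a9|15|84|
→ t3 |04|d5|e3|a9|02|15|a9|84|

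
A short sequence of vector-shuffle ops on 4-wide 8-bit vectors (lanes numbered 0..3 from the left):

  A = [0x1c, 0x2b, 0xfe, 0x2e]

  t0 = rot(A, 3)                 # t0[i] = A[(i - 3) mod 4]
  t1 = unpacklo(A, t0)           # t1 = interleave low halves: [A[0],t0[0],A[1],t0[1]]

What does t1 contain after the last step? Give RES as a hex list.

  t0: 2b fe 2e 1c
  t1: 1c 2b 2b fe

RES = [0x1c, 0x2b, 0x2b, 0xfe]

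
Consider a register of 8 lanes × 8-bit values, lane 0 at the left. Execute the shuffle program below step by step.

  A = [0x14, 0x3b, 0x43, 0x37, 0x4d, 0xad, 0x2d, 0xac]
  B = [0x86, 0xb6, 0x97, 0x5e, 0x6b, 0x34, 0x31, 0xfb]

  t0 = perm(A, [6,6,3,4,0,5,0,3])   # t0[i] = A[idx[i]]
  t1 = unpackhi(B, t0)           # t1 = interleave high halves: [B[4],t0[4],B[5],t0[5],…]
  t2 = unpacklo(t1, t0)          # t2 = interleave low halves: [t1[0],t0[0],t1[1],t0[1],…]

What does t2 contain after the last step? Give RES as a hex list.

t0 = [0x2d, 0x2d, 0x37, 0x4d, 0x14, 0xad, 0x14, 0x37]
t1 = [0x6b, 0x14, 0x34, 0xad, 0x31, 0x14, 0xfb, 0x37]
t2 = [0x6b, 0x2d, 0x14, 0x2d, 0x34, 0x37, 0xad, 0x4d]

RES = [0x6b, 0x2d, 0x14, 0x2d, 0x34, 0x37, 0xad, 0x4d]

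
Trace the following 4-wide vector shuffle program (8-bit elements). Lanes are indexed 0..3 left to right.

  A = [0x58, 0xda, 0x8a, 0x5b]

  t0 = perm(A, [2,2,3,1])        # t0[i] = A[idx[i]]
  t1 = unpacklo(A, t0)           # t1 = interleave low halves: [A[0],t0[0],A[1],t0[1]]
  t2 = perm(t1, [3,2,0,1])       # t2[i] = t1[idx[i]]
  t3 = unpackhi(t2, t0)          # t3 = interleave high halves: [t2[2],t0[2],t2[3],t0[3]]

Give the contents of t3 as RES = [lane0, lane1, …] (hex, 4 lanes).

RES = [0x58, 0x5b, 0x8a, 0xda]

→ t0 |8a|8a|5b|da|
→ t1 |58|8a|da|8a|
→ t2 |8a|da|58|8a|
→ t3 |58|5b|8a|da|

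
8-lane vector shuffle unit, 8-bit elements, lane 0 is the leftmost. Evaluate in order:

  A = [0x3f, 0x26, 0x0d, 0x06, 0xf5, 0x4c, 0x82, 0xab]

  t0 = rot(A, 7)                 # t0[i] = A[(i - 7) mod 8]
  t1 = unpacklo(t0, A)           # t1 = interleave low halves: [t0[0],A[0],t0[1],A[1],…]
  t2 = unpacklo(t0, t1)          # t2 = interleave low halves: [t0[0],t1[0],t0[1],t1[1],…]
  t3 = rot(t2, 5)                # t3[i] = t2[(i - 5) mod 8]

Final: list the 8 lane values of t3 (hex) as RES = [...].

RES = [ 0x3f  0x06  0x0d  0xf5  0x26  0x26  0x26  0x0d ]

t0 = [0x26, 0x0d, 0x06, 0xf5, 0x4c, 0x82, 0xab, 0x3f]
t1 = [0x26, 0x3f, 0x0d, 0x26, 0x06, 0x0d, 0xf5, 0x06]
t2 = [0x26, 0x26, 0x0d, 0x3f, 0x06, 0x0d, 0xf5, 0x26]
t3 = [0x3f, 0x06, 0x0d, 0xf5, 0x26, 0x26, 0x26, 0x0d]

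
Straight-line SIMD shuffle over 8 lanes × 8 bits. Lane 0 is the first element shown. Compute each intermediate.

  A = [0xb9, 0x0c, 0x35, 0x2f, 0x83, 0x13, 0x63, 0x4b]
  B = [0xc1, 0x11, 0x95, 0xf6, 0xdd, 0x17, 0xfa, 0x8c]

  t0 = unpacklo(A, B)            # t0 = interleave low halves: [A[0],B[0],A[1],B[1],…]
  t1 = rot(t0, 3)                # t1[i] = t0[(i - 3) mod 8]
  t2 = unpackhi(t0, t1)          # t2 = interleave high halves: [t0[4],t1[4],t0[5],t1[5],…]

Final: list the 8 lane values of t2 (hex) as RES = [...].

RES = [ 0x35  0xc1  0x95  0x0c  0x2f  0x11  0xf6  0x35 ]

  t0: b9 c1 0c 11 35 95 2f f6
  t1: 95 2f f6 b9 c1 0c 11 35
  t2: 35 c1 95 0c 2f 11 f6 35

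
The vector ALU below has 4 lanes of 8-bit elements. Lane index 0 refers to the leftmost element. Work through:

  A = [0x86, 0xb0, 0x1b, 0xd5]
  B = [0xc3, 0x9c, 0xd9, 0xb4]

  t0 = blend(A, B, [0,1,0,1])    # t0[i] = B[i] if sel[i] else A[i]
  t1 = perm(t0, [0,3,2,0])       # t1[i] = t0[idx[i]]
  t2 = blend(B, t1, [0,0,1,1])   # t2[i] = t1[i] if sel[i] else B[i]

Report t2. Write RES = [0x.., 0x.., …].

RES = [ 0xc3  0x9c  0x1b  0x86 ]

→ t0 |86|9c|1b|b4|
→ t1 |86|b4|1b|86|
→ t2 |c3|9c|1b|86|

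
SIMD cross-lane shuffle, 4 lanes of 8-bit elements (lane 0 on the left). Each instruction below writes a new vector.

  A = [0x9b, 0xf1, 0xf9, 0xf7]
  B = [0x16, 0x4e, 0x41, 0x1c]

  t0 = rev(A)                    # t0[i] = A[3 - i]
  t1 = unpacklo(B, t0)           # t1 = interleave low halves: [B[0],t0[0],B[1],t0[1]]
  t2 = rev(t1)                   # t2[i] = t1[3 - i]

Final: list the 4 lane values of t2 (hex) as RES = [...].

RES = [ 0xf9  0x4e  0xf7  0x16 ]

→ t0 |f7|f9|f1|9b|
→ t1 |16|f7|4e|f9|
→ t2 |f9|4e|f7|16|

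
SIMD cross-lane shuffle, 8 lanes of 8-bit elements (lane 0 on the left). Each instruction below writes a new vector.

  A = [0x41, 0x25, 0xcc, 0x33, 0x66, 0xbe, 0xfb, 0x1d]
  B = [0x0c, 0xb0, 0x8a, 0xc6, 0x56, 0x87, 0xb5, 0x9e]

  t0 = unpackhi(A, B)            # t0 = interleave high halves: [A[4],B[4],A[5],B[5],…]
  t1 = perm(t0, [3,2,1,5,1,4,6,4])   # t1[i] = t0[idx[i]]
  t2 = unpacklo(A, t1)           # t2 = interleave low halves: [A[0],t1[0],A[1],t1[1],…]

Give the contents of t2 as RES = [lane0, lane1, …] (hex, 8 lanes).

RES = [0x41, 0x87, 0x25, 0xbe, 0xcc, 0x56, 0x33, 0xb5]

  t0: 66 56 be 87 fb b5 1d 9e
  t1: 87 be 56 b5 56 fb 1d fb
  t2: 41 87 25 be cc 56 33 b5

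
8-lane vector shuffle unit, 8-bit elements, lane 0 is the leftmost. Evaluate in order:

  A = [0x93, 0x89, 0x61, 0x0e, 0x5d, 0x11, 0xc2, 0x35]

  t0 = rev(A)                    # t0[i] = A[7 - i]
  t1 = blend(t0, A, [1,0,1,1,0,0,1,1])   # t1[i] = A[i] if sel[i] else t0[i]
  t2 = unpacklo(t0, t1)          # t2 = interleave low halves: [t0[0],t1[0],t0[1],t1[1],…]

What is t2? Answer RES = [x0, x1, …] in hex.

RES = [ 0x35  0x93  0xc2  0xc2  0x11  0x61  0x5d  0x0e ]

→ t0 |35|c2|11|5d|0e|61|89|93|
→ t1 |93|c2|61|0e|0e|61|c2|35|
→ t2 |35|93|c2|c2|11|61|5d|0e|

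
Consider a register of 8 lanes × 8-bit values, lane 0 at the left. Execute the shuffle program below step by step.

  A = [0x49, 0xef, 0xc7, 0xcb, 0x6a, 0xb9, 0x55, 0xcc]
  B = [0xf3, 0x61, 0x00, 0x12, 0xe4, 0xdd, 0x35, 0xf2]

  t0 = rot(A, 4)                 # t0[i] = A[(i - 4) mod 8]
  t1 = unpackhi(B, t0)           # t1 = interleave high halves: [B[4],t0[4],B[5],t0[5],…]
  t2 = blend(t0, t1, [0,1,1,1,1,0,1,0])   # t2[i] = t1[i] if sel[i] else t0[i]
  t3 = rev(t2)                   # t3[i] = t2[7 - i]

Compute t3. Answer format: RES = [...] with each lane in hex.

RES = [0xcb, 0xf2, 0xef, 0x35, 0xef, 0xdd, 0x49, 0x6a]

  t0: 6a b9 55 cc 49 ef c7 cb
  t1: e4 49 dd ef 35 c7 f2 cb
  t2: 6a 49 dd ef 35 ef f2 cb
  t3: cb f2 ef 35 ef dd 49 6a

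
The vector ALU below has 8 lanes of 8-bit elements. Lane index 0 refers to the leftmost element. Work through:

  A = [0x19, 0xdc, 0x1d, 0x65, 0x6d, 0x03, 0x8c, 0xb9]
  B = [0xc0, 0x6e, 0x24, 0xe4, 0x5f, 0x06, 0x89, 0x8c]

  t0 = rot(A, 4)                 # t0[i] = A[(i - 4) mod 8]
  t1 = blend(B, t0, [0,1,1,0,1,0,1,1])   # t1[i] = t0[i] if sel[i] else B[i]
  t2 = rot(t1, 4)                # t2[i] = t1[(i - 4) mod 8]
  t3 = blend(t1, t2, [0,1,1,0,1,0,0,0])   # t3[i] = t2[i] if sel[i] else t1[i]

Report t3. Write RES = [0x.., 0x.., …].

  t0: 6d 03 8c b9 19 dc 1d 65
  t1: c0 03 8c e4 19 06 1d 65
  t2: 19 06 1d 65 c0 03 8c e4
  t3: c0 06 1d e4 c0 06 1d 65

RES = [ 0xc0  0x06  0x1d  0xe4  0xc0  0x06  0x1d  0x65 ]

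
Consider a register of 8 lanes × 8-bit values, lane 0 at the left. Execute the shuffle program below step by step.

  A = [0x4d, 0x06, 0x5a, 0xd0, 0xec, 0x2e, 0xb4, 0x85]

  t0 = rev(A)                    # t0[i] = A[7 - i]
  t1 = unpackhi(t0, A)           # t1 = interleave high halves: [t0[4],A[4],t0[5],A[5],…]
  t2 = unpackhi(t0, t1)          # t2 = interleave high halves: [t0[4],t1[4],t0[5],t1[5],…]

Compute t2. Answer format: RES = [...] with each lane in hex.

RES = [0xd0, 0x06, 0x5a, 0xb4, 0x06, 0x4d, 0x4d, 0x85]

t0 = [0x85, 0xb4, 0x2e, 0xec, 0xd0, 0x5a, 0x06, 0x4d]
t1 = [0xd0, 0xec, 0x5a, 0x2e, 0x06, 0xb4, 0x4d, 0x85]
t2 = [0xd0, 0x06, 0x5a, 0xb4, 0x06, 0x4d, 0x4d, 0x85]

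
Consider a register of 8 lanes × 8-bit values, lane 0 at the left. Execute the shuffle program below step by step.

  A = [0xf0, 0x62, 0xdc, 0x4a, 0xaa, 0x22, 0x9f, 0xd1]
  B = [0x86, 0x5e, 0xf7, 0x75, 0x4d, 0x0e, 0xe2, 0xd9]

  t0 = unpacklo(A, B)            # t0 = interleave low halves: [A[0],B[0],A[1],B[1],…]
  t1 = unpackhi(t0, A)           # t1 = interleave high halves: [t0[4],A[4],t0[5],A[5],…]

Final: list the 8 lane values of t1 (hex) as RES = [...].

RES = [0xdc, 0xaa, 0xf7, 0x22, 0x4a, 0x9f, 0x75, 0xd1]

t0 = [0xf0, 0x86, 0x62, 0x5e, 0xdc, 0xf7, 0x4a, 0x75]
t1 = [0xdc, 0xaa, 0xf7, 0x22, 0x4a, 0x9f, 0x75, 0xd1]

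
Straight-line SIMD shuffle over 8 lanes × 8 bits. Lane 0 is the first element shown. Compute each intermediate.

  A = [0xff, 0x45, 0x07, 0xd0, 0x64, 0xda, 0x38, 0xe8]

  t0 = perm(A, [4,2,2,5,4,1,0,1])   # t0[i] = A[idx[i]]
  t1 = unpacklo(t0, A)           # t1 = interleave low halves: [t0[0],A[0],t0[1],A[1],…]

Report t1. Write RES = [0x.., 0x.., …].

RES = [0x64, 0xff, 0x07, 0x45, 0x07, 0x07, 0xda, 0xd0]

→ t0 |64|07|07|da|64|45|ff|45|
→ t1 |64|ff|07|45|07|07|da|d0|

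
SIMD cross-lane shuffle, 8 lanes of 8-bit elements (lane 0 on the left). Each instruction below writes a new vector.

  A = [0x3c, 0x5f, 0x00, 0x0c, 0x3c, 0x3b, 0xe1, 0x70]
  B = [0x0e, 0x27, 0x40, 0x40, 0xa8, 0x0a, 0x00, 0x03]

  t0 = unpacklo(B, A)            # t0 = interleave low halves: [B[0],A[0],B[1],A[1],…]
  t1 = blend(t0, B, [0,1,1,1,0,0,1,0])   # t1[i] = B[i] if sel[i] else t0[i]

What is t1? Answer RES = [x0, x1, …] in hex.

RES = [0x0e, 0x27, 0x40, 0x40, 0x40, 0x00, 0x00, 0x0c]

  t0: 0e 3c 27 5f 40 00 40 0c
  t1: 0e 27 40 40 40 00 00 0c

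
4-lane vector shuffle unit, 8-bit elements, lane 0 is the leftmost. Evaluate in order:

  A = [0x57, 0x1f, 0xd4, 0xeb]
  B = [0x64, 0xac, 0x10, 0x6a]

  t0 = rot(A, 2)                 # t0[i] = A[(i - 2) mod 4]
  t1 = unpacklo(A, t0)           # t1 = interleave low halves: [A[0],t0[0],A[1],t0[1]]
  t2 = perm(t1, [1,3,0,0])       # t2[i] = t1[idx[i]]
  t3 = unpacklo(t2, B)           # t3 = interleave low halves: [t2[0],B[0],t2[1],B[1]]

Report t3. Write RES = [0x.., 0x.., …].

  t0: d4 eb 57 1f
  t1: 57 d4 1f eb
  t2: d4 eb 57 57
  t3: d4 64 eb ac

RES = [ 0xd4  0x64  0xeb  0xac ]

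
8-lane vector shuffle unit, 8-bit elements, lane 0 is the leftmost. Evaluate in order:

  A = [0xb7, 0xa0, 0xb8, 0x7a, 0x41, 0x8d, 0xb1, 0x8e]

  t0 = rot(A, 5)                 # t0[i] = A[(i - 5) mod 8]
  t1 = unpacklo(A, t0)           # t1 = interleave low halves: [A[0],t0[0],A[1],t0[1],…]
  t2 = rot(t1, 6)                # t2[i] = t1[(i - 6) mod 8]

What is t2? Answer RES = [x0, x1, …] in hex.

RES = [ 0xa0  0x41  0xb8  0x8d  0x7a  0xb1  0xb7  0x7a ]

  t0: 7a 41 8d b1 8e b7 a0 b8
  t1: b7 7a a0 41 b8 8d 7a b1
  t2: a0 41 b8 8d 7a b1 b7 7a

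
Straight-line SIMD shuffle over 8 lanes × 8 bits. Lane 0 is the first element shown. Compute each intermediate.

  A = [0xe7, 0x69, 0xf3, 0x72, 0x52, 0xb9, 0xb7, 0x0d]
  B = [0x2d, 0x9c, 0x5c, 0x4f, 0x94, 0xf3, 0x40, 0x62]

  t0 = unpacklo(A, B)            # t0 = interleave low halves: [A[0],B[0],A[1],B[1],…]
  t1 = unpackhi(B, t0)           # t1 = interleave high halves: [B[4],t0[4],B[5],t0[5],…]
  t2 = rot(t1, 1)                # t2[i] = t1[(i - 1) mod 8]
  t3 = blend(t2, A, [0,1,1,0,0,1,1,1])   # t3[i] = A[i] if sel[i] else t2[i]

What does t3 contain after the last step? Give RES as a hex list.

RES = [0x4f, 0x69, 0xf3, 0xf3, 0x5c, 0xb9, 0xb7, 0x0d]

t0 = [0xe7, 0x2d, 0x69, 0x9c, 0xf3, 0x5c, 0x72, 0x4f]
t1 = [0x94, 0xf3, 0xf3, 0x5c, 0x40, 0x72, 0x62, 0x4f]
t2 = [0x4f, 0x94, 0xf3, 0xf3, 0x5c, 0x40, 0x72, 0x62]
t3 = [0x4f, 0x69, 0xf3, 0xf3, 0x5c, 0xb9, 0xb7, 0x0d]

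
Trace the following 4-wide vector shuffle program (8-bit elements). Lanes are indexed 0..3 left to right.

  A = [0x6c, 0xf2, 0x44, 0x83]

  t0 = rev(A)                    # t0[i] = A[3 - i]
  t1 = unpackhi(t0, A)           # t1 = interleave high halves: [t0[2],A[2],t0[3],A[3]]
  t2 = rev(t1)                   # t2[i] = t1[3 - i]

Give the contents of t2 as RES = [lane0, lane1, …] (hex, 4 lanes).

RES = [ 0x83  0x6c  0x44  0xf2 ]

  t0: 83 44 f2 6c
  t1: f2 44 6c 83
  t2: 83 6c 44 f2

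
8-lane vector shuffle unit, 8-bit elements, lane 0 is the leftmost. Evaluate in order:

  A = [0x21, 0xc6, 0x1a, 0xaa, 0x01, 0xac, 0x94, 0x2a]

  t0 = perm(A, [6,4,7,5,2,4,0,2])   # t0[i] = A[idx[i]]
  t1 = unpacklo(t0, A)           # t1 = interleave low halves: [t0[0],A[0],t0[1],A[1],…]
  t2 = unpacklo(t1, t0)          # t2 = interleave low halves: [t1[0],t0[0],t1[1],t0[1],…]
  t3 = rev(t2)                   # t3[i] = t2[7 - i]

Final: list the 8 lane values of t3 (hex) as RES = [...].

t0 = [0x94, 0x01, 0x2a, 0xac, 0x1a, 0x01, 0x21, 0x1a]
t1 = [0x94, 0x21, 0x01, 0xc6, 0x2a, 0x1a, 0xac, 0xaa]
t2 = [0x94, 0x94, 0x21, 0x01, 0x01, 0x2a, 0xc6, 0xac]
t3 = [0xac, 0xc6, 0x2a, 0x01, 0x01, 0x21, 0x94, 0x94]

RES = [ 0xac  0xc6  0x2a  0x01  0x01  0x21  0x94  0x94 ]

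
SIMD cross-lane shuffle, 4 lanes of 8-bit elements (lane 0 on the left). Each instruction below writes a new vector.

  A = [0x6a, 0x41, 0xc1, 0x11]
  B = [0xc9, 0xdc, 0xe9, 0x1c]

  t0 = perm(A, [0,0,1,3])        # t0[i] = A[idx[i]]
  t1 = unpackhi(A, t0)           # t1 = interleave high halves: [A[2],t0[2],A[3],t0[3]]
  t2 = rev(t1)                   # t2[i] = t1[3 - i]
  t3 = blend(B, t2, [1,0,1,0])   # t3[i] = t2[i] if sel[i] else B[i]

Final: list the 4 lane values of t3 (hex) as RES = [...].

RES = [ 0x11  0xdc  0x41  0x1c ]

t0 = [0x6a, 0x6a, 0x41, 0x11]
t1 = [0xc1, 0x41, 0x11, 0x11]
t2 = [0x11, 0x11, 0x41, 0xc1]
t3 = [0x11, 0xdc, 0x41, 0x1c]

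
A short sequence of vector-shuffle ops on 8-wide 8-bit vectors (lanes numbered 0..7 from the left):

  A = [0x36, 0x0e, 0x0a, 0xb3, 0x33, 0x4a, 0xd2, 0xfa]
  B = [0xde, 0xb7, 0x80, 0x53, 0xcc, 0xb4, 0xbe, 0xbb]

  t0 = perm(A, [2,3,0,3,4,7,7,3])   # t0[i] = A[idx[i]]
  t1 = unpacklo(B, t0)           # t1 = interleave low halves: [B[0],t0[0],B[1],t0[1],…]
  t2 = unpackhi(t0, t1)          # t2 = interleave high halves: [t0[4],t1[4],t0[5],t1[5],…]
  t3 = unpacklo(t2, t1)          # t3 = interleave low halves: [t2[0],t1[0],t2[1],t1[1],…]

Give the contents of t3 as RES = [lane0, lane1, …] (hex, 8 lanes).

  t0: 0a b3 36 b3 33 fa fa b3
  t1: de 0a b7 b3 80 36 53 b3
  t2: 33 80 fa 36 fa 53 b3 b3
  t3: 33 de 80 0a fa b7 36 b3

RES = [0x33, 0xde, 0x80, 0x0a, 0xfa, 0xb7, 0x36, 0xb3]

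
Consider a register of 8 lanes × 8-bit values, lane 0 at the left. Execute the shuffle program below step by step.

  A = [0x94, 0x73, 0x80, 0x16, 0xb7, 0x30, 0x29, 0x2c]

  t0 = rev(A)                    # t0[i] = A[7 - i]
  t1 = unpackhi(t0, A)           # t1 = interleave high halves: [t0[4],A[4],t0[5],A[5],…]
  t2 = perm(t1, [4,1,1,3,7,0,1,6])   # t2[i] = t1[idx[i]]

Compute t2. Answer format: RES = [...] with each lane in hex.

  t0: 2c 29 30 b7 16 80 73 94
  t1: 16 b7 80 30 73 29 94 2c
  t2: 73 b7 b7 30 2c 16 b7 94

RES = [0x73, 0xb7, 0xb7, 0x30, 0x2c, 0x16, 0xb7, 0x94]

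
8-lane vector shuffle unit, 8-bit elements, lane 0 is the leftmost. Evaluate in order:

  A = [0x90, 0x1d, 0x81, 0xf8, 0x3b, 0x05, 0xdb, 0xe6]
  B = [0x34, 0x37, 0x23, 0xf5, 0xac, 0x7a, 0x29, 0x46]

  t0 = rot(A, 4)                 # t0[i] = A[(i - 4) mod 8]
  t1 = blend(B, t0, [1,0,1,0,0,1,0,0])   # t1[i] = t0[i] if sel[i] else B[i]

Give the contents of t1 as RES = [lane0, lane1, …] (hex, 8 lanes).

t0 = [0x3b, 0x05, 0xdb, 0xe6, 0x90, 0x1d, 0x81, 0xf8]
t1 = [0x3b, 0x37, 0xdb, 0xf5, 0xac, 0x1d, 0x29, 0x46]

RES = [0x3b, 0x37, 0xdb, 0xf5, 0xac, 0x1d, 0x29, 0x46]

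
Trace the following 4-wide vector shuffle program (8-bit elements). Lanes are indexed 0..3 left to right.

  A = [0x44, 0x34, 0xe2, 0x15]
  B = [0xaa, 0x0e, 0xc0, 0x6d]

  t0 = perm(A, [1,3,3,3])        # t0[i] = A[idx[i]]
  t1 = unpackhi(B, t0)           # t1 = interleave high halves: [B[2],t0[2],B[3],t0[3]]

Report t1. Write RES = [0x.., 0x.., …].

→ t0 |34|15|15|15|
→ t1 |c0|15|6d|15|

RES = [ 0xc0  0x15  0x6d  0x15 ]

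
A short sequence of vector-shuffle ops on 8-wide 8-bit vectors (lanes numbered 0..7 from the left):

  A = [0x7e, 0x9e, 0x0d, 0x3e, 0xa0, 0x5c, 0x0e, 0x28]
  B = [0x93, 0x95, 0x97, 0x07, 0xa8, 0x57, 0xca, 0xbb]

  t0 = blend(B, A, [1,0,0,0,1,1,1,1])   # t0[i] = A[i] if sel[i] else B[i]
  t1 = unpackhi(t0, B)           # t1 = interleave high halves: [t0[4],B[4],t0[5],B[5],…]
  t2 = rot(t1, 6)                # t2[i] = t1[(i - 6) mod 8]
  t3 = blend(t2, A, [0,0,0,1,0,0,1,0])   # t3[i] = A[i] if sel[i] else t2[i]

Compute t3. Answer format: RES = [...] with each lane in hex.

RES = [0x5c, 0x57, 0x0e, 0x3e, 0x28, 0xbb, 0x0e, 0xa8]

  t0: 7e 95 97 07 a0 5c 0e 28
  t1: a0 a8 5c 57 0e ca 28 bb
  t2: 5c 57 0e ca 28 bb a0 a8
  t3: 5c 57 0e 3e 28 bb 0e a8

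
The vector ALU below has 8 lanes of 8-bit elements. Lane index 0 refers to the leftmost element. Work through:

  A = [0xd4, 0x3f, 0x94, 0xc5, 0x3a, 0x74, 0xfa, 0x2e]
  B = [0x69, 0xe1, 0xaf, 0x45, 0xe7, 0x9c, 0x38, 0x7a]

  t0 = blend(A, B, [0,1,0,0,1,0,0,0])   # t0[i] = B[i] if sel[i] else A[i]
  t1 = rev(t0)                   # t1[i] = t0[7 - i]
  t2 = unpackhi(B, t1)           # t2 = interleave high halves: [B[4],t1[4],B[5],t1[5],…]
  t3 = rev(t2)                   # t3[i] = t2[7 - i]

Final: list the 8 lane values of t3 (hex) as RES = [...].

RES = [0xd4, 0x7a, 0xe1, 0x38, 0x94, 0x9c, 0xc5, 0xe7]

  t0: d4 e1 94 c5 e7 74 fa 2e
  t1: 2e fa 74 e7 c5 94 e1 d4
  t2: e7 c5 9c 94 38 e1 7a d4
  t3: d4 7a e1 38 94 9c c5 e7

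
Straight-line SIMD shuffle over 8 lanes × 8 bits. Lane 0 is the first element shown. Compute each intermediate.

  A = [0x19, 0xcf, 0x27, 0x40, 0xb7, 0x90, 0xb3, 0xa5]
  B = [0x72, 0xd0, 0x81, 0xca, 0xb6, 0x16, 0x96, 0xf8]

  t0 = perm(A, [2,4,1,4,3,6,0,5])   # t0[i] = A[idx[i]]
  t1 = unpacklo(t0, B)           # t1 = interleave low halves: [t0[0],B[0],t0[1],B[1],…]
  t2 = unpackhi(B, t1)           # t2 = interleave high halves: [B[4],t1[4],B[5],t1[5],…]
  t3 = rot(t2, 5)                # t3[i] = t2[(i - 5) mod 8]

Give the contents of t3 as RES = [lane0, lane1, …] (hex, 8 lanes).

→ t0 |27|b7|cf|b7|40|b3|19|90|
→ t1 |27|72|b7|d0|cf|81|b7|ca|
→ t2 |b6|cf|16|81|96|b7|f8|ca|
→ t3 |81|96|b7|f8|ca|b6|cf|16|

RES = [ 0x81  0x96  0xb7  0xf8  0xca  0xb6  0xcf  0x16 ]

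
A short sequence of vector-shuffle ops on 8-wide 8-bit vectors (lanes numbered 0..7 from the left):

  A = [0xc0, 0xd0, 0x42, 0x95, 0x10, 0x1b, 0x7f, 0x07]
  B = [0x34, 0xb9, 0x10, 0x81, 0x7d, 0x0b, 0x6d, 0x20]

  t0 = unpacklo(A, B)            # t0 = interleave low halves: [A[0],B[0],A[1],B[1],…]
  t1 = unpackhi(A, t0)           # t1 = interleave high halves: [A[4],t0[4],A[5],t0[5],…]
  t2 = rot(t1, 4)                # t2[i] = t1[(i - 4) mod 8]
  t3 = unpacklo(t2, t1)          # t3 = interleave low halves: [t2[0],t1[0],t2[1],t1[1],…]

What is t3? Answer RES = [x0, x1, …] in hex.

→ t0 |c0|34|d0|b9|42|10|95|81|
→ t1 |10|42|1b|10|7f|95|07|81|
→ t2 |7f|95|07|81|10|42|1b|10|
→ t3 |7f|10|95|42|07|1b|81|10|

RES = [0x7f, 0x10, 0x95, 0x42, 0x07, 0x1b, 0x81, 0x10]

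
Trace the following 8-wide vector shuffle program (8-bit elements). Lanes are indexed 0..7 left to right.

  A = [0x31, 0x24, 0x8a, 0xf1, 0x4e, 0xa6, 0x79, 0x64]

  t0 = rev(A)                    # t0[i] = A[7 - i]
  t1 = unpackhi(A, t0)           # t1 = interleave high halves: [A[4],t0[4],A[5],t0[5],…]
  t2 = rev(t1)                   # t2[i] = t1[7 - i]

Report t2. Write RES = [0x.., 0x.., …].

→ t0 |64|79|a6|4e|f1|8a|24|31|
→ t1 |4e|f1|a6|8a|79|24|64|31|
→ t2 |31|64|24|79|8a|a6|f1|4e|

RES = [0x31, 0x64, 0x24, 0x79, 0x8a, 0xa6, 0xf1, 0x4e]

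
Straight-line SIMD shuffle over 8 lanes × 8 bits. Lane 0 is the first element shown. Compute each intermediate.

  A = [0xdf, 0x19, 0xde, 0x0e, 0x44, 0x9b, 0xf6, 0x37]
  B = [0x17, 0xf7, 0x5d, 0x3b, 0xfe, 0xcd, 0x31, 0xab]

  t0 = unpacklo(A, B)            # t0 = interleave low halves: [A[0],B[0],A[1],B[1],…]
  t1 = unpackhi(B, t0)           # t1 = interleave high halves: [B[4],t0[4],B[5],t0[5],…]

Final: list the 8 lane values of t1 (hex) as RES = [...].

→ t0 |df|17|19|f7|de|5d|0e|3b|
→ t1 |fe|de|cd|5d|31|0e|ab|3b|

RES = [0xfe, 0xde, 0xcd, 0x5d, 0x31, 0x0e, 0xab, 0x3b]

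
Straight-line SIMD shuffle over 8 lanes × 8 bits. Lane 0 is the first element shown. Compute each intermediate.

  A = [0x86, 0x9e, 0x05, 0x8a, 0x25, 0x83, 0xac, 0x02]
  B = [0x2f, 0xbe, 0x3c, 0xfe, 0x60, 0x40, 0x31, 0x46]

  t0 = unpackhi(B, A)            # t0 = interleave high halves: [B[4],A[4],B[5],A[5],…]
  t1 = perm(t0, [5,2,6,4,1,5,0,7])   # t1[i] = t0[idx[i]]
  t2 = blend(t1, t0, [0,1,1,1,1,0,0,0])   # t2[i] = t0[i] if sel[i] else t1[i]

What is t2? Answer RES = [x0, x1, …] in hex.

→ t0 |60|25|40|83|31|ac|46|02|
→ t1 |ac|40|46|31|25|ac|60|02|
→ t2 |ac|25|40|83|31|ac|60|02|

RES = [0xac, 0x25, 0x40, 0x83, 0x31, 0xac, 0x60, 0x02]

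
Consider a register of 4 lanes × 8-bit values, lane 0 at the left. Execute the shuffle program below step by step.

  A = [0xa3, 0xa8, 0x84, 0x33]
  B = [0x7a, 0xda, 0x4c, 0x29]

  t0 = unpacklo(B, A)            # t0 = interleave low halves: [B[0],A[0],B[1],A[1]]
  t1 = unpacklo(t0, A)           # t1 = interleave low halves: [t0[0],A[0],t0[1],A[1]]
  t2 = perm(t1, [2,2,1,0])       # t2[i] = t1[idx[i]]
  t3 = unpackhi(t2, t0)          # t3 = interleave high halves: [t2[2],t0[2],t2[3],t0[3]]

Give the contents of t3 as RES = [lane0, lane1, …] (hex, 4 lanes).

t0 = [0x7a, 0xa3, 0xda, 0xa8]
t1 = [0x7a, 0xa3, 0xa3, 0xa8]
t2 = [0xa3, 0xa3, 0xa3, 0x7a]
t3 = [0xa3, 0xda, 0x7a, 0xa8]

RES = [0xa3, 0xda, 0x7a, 0xa8]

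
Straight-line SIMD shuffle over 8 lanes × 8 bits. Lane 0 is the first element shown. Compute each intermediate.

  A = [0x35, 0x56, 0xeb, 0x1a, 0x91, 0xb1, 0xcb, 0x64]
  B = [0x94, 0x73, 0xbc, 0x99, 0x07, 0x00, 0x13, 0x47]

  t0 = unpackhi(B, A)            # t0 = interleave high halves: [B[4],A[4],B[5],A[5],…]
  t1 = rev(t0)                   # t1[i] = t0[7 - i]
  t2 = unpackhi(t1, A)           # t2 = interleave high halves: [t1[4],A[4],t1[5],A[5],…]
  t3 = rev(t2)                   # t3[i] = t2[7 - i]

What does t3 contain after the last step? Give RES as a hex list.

RES = [0x64, 0x07, 0xcb, 0x91, 0xb1, 0x00, 0x91, 0xb1]

→ t0 |07|91|00|b1|13|cb|47|64|
→ t1 |64|47|cb|13|b1|00|91|07|
→ t2 |b1|91|00|b1|91|cb|07|64|
→ t3 |64|07|cb|91|b1|00|91|b1|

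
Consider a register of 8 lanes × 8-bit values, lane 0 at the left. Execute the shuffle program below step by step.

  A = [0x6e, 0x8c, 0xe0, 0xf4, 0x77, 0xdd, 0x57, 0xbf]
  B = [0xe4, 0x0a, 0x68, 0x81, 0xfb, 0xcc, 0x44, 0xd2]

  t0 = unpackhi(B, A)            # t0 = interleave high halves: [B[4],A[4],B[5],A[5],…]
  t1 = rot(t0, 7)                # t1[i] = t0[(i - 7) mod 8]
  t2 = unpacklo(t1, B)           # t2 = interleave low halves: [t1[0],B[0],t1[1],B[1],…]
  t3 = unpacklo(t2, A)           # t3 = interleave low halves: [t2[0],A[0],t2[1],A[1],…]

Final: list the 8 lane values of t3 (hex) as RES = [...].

RES = [ 0x77  0x6e  0xe4  0x8c  0xcc  0xe0  0x0a  0xf4 ]

→ t0 |fb|77|cc|dd|44|57|d2|bf|
→ t1 |77|cc|dd|44|57|d2|bf|fb|
→ t2 |77|e4|cc|0a|dd|68|44|81|
→ t3 |77|6e|e4|8c|cc|e0|0a|f4|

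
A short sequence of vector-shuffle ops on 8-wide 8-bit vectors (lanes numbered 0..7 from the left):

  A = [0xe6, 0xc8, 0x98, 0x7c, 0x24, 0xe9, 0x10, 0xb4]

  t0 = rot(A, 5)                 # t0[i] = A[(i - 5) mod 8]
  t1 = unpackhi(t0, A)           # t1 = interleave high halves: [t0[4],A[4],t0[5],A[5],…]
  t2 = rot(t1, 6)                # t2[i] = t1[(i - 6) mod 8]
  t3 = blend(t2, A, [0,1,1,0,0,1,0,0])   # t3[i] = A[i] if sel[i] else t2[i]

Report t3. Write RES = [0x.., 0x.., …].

t0 = [0x7c, 0x24, 0xe9, 0x10, 0xb4, 0xe6, 0xc8, 0x98]
t1 = [0xb4, 0x24, 0xe6, 0xe9, 0xc8, 0x10, 0x98, 0xb4]
t2 = [0xe6, 0xe9, 0xc8, 0x10, 0x98, 0xb4, 0xb4, 0x24]
t3 = [0xe6, 0xc8, 0x98, 0x10, 0x98, 0xe9, 0xb4, 0x24]

RES = [0xe6, 0xc8, 0x98, 0x10, 0x98, 0xe9, 0xb4, 0x24]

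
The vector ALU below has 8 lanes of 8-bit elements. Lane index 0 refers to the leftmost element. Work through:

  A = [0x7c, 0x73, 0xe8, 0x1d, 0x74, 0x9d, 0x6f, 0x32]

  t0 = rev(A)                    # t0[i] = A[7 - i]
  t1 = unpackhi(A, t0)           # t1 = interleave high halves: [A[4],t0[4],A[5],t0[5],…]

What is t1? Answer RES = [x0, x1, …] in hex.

→ t0 |32|6f|9d|74|1d|e8|73|7c|
→ t1 |74|1d|9d|e8|6f|73|32|7c|

RES = [ 0x74  0x1d  0x9d  0xe8  0x6f  0x73  0x32  0x7c ]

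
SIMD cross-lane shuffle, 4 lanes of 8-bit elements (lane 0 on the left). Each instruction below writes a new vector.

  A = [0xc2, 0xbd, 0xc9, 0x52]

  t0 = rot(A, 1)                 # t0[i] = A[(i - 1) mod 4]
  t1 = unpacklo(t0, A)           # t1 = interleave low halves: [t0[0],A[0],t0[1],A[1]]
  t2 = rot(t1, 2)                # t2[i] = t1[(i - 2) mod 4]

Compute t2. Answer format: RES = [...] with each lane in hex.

RES = [ 0xc2  0xbd  0x52  0xc2 ]

→ t0 |52|c2|bd|c9|
→ t1 |52|c2|c2|bd|
→ t2 |c2|bd|52|c2|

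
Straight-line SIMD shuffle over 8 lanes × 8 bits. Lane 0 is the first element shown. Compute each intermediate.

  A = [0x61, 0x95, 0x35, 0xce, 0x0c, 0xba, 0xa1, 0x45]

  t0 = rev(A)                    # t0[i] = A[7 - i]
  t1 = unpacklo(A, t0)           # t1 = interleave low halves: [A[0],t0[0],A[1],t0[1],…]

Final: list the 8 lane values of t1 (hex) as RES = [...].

RES = [ 0x61  0x45  0x95  0xa1  0x35  0xba  0xce  0x0c ]

  t0: 45 a1 ba 0c ce 35 95 61
  t1: 61 45 95 a1 35 ba ce 0c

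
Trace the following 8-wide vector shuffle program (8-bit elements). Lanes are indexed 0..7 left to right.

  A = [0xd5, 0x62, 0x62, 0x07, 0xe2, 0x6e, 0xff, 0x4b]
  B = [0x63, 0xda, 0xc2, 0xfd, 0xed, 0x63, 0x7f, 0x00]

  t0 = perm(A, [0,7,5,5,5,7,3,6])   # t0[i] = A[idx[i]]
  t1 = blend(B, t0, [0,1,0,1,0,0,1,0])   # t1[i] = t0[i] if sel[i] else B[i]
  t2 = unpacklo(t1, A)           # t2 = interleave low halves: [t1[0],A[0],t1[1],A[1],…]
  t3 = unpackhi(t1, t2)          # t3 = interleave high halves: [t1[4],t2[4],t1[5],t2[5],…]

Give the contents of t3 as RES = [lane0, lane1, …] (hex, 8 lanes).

RES = [ 0xed  0xc2  0x63  0x62  0x07  0x6e  0x00  0x07 ]

t0 = [0xd5, 0x4b, 0x6e, 0x6e, 0x6e, 0x4b, 0x07, 0xff]
t1 = [0x63, 0x4b, 0xc2, 0x6e, 0xed, 0x63, 0x07, 0x00]
t2 = [0x63, 0xd5, 0x4b, 0x62, 0xc2, 0x62, 0x6e, 0x07]
t3 = [0xed, 0xc2, 0x63, 0x62, 0x07, 0x6e, 0x00, 0x07]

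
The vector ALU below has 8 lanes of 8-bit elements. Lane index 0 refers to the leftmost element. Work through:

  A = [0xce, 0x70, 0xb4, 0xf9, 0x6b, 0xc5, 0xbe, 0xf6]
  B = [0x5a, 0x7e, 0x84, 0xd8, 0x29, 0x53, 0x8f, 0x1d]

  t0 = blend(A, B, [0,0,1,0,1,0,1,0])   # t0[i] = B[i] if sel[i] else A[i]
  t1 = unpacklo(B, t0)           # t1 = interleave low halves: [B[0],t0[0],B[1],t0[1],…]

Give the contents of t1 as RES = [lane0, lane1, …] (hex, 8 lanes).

  t0: ce 70 84 f9 29 c5 8f f6
  t1: 5a ce 7e 70 84 84 d8 f9

RES = [0x5a, 0xce, 0x7e, 0x70, 0x84, 0x84, 0xd8, 0xf9]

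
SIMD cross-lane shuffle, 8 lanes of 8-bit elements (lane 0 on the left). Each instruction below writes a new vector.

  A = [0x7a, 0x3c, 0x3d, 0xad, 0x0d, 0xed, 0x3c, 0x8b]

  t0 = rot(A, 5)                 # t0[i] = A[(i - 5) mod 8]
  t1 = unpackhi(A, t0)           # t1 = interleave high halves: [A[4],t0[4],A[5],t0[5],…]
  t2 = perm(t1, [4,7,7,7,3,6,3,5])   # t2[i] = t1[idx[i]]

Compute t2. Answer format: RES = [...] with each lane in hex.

RES = [ 0x3c  0x3d  0x3d  0x3d  0x7a  0x8b  0x7a  0x3c ]

→ t0 |ad|0d|ed|3c|8b|7a|3c|3d|
→ t1 |0d|8b|ed|7a|3c|3c|8b|3d|
→ t2 |3c|3d|3d|3d|7a|8b|7a|3c|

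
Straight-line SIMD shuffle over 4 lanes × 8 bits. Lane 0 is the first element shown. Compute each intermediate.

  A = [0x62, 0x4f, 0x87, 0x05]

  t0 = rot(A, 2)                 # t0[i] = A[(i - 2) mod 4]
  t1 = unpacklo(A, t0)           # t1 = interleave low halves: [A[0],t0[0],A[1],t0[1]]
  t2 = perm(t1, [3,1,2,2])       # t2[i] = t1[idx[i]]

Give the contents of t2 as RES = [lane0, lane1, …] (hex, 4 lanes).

  t0: 87 05 62 4f
  t1: 62 87 4f 05
  t2: 05 87 4f 4f

RES = [0x05, 0x87, 0x4f, 0x4f]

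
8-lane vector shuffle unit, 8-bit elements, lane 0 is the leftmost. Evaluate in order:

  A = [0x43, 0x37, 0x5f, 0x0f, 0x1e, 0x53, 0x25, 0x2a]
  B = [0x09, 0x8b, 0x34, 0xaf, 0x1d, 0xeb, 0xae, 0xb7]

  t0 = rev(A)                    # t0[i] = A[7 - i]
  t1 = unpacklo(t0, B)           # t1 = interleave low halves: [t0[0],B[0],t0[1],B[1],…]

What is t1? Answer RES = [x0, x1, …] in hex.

RES = [0x2a, 0x09, 0x25, 0x8b, 0x53, 0x34, 0x1e, 0xaf]

t0 = [0x2a, 0x25, 0x53, 0x1e, 0x0f, 0x5f, 0x37, 0x43]
t1 = [0x2a, 0x09, 0x25, 0x8b, 0x53, 0x34, 0x1e, 0xaf]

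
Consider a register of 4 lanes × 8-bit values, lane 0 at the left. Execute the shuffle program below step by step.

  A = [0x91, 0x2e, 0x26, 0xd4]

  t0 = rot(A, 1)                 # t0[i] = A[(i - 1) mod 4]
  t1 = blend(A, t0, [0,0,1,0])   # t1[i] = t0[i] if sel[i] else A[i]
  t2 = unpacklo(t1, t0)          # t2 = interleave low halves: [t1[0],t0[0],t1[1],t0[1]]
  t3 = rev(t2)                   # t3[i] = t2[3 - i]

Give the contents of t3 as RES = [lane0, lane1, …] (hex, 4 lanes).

RES = [ 0x91  0x2e  0xd4  0x91 ]

  t0: d4 91 2e 26
  t1: 91 2e 2e d4
  t2: 91 d4 2e 91
  t3: 91 2e d4 91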